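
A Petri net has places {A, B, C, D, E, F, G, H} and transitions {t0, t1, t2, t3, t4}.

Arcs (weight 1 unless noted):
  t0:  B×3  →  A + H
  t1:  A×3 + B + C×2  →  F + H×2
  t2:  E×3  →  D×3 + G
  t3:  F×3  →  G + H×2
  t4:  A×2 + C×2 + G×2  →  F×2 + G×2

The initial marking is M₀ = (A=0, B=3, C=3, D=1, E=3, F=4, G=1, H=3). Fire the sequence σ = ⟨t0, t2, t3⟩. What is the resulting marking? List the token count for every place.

step 1: fire t0:  (A=0, B=3, C=3, D=1, E=3, F=4, G=1, H=3) → (A=1, B=0, C=3, D=1, E=3, F=4, G=1, H=4)
step 2: fire t2:  (A=1, B=0, C=3, D=1, E=3, F=4, G=1, H=4) → (A=1, B=0, C=3, D=4, E=0, F=4, G=2, H=4)
step 3: fire t3:  (A=1, B=0, C=3, D=4, E=0, F=4, G=2, H=4) → (A=1, B=0, C=3, D=4, E=0, F=1, G=3, H=6)

(A=1, B=0, C=3, D=4, E=0, F=1, G=3, H=6)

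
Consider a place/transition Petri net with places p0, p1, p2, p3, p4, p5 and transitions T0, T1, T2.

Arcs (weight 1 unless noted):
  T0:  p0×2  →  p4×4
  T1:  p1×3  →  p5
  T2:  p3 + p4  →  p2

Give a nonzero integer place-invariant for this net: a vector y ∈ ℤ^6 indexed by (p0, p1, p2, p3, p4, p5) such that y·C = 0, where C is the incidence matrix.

y = (p0:0, p1:0, p2:1, p3:1, p4:0, p5:0)

Incidence matrix C (rows=places, cols=transitions):
       T0   T1   T2
   p0  -2    0    0
   p1   0   -3    0
   p2   0    0    1
   p3   0    0   -1
   p4   4    0   -1
   p5   0    1    0

Candidate y = [0, 0, 1, 1, 0, 0]; check y·C column-wise:
  col T0: 0·-2 + 1·0 + 1·0 + 0·4 = 0
  col T1: 0·-3 + 1·0 + 1·0 + 0·1 = 0
  col T2: 1·1 + 1·-1 + 0·-1 = 0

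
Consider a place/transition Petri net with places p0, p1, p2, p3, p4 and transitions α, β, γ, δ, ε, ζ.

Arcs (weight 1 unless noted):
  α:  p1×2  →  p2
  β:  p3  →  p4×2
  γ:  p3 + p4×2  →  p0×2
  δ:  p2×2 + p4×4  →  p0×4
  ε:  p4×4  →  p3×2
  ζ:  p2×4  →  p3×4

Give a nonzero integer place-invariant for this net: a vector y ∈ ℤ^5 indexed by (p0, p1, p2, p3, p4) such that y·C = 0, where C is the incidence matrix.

Incidence matrix C (rows=places, cols=transitions):
        α    β    γ    δ    ε    ζ
   p0   0    0    2    4    0    0
   p1  -2    0    0    0    0    0
   p2   1    0    0   -2    0   -4
   p3   0   -1   -1    0    2    4
   p4   0    2   -2   -4   -4    0

Candidate y = [2, 1, 2, 2, 1]; check y·C column-wise:
  col α: 2·0 + 1·-2 + 2·1 + 2·0 + 1·0 = 0
  col β: 2·0 + 1·0 + 2·0 + 2·-1 + 1·2 = 0
  col γ: 2·2 + 1·0 + 2·0 + 2·-1 + 1·-2 = 0
  col δ: 2·4 + 1·0 + 2·-2 + 2·0 + 1·-4 = 0
  col ε: 2·0 + 1·0 + 2·0 + 2·2 + 1·-4 = 0
  col ζ: 2·0 + 1·0 + 2·-4 + 2·4 + 1·0 = 0

y = (p0:2, p1:1, p2:2, p3:2, p4:1)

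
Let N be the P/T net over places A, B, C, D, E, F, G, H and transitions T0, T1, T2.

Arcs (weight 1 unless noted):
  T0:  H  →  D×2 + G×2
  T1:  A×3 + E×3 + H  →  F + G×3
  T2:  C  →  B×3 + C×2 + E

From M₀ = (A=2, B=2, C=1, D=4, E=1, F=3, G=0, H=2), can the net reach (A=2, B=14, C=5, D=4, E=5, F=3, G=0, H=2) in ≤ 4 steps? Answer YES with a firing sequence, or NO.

step 1: fire T2:  (A=2, B=2, C=1, D=4, E=1, F=3, G=0, H=2) → (A=2, B=5, C=2, D=4, E=2, F=3, G=0, H=2)
step 2: fire T2:  (A=2, B=5, C=2, D=4, E=2, F=3, G=0, H=2) → (A=2, B=8, C=3, D=4, E=3, F=3, G=0, H=2)
step 3: fire T2:  (A=2, B=8, C=3, D=4, E=3, F=3, G=0, H=2) → (A=2, B=11, C=4, D=4, E=4, F=3, G=0, H=2)
step 4: fire T2:  (A=2, B=11, C=4, D=4, E=4, F=3, G=0, H=2) → (A=2, B=14, C=5, D=4, E=5, F=3, G=0, H=2)

YES — reachable via ⟨T2, T2, T2, T2⟩ (4 firings)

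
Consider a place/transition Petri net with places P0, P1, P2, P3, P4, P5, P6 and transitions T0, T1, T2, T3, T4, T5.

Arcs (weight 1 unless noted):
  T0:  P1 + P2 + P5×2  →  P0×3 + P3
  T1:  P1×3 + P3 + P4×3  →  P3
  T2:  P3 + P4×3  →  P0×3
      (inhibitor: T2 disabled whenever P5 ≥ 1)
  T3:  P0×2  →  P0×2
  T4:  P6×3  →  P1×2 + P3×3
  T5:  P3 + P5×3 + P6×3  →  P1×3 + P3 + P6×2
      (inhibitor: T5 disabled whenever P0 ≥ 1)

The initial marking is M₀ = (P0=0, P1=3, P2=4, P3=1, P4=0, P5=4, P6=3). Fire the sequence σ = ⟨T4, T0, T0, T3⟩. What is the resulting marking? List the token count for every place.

step 1: fire T4:  (P0=0, P1=3, P2=4, P3=1, P4=0, P5=4, P6=3) → (P0=0, P1=5, P2=4, P3=4, P4=0, P5=4, P6=0)
step 2: fire T0:  (P0=0, P1=5, P2=4, P3=4, P4=0, P5=4, P6=0) → (P0=3, P1=4, P2=3, P3=5, P4=0, P5=2, P6=0)
step 3: fire T0:  (P0=3, P1=4, P2=3, P3=5, P4=0, P5=2, P6=0) → (P0=6, P1=3, P2=2, P3=6, P4=0, P5=0, P6=0)
step 4: fire T3:  (P0=6, P1=3, P2=2, P3=6, P4=0, P5=0, P6=0) → (P0=6, P1=3, P2=2, P3=6, P4=0, P5=0, P6=0)

(P0=6, P1=3, P2=2, P3=6, P4=0, P5=0, P6=0)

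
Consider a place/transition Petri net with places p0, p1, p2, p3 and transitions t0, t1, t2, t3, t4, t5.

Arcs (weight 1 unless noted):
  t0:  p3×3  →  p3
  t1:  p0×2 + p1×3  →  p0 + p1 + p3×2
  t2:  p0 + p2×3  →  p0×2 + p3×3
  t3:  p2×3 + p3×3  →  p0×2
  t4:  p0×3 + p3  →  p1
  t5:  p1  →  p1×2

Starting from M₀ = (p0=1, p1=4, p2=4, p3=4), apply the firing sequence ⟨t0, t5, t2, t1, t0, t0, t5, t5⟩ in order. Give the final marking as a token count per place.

step 1: fire t0:  (p0=1, p1=4, p2=4, p3=4) → (p0=1, p1=4, p2=4, p3=2)
step 2: fire t5:  (p0=1, p1=4, p2=4, p3=2) → (p0=1, p1=5, p2=4, p3=2)
step 3: fire t2:  (p0=1, p1=5, p2=4, p3=2) → (p0=2, p1=5, p2=1, p3=5)
step 4: fire t1:  (p0=2, p1=5, p2=1, p3=5) → (p0=1, p1=3, p2=1, p3=7)
step 5: fire t0:  (p0=1, p1=3, p2=1, p3=7) → (p0=1, p1=3, p2=1, p3=5)
step 6: fire t0:  (p0=1, p1=3, p2=1, p3=5) → (p0=1, p1=3, p2=1, p3=3)
step 7: fire t5:  (p0=1, p1=3, p2=1, p3=3) → (p0=1, p1=4, p2=1, p3=3)
step 8: fire t5:  (p0=1, p1=4, p2=1, p3=3) → (p0=1, p1=5, p2=1, p3=3)

(p0=1, p1=5, p2=1, p3=3)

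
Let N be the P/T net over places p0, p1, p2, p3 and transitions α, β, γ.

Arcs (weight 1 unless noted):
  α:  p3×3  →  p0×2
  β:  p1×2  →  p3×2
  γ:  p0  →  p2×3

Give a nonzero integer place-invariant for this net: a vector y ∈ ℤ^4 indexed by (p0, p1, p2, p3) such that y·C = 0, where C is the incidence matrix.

Incidence matrix C (rows=places, cols=transitions):
        α    β    γ
   p0   2    0   -1
   p1   0   -2    0
   p2   0    0    3
   p3  -3    2    0

Candidate y = [3, 2, 1, 2]; check y·C column-wise:
  col α: 3·2 + 2·0 + 1·0 + 2·-3 = 0
  col β: 3·0 + 2·-2 + 1·0 + 2·2 = 0
  col γ: 3·-1 + 2·0 + 1·3 + 2·0 = 0

y = (p0:3, p1:2, p2:1, p3:2)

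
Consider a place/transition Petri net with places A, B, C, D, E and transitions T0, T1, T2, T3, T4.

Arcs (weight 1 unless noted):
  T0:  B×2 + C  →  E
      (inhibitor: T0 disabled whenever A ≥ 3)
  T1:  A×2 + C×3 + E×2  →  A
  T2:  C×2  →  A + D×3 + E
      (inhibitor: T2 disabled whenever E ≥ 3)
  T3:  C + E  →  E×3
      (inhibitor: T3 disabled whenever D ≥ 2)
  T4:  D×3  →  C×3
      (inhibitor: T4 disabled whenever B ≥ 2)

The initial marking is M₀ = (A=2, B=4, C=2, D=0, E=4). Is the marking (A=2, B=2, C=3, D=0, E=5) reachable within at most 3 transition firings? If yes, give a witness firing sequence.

depth 0: 1 marking
depth 1: 3 markings reached so far
depth 2: 6 markings reached so far
depth 3: 6 markings reached so far
(frontier empty at depth 3; search complete)
target is not among the 6 markings reachable within 3 steps

NO — not reachable within 3 firings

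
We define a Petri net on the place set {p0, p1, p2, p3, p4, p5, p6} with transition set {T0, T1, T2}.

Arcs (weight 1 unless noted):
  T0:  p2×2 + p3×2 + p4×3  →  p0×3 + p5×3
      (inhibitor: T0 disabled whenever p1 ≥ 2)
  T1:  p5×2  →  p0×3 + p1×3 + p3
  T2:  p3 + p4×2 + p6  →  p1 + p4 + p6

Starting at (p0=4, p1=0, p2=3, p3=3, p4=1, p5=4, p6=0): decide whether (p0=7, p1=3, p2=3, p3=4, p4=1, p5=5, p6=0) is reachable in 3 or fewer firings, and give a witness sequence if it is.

NO — not reachable within 3 firings

depth 0: 1 marking
depth 1: 2 markings reached so far
depth 2: 3 markings reached so far
depth 3: 3 markings reached so far
(frontier empty at depth 3; search complete)
target is not among the 3 markings reachable within 3 steps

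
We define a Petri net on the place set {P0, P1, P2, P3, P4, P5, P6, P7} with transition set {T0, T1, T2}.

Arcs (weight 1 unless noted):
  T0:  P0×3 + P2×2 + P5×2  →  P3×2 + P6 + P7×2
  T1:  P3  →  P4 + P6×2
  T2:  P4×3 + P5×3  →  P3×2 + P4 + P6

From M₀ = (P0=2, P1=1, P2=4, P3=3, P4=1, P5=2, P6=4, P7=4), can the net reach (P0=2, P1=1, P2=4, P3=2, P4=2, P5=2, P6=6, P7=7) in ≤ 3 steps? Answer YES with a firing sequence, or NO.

NO — not reachable within 3 firings

depth 0: 1 marking
depth 1: 2 markings reached so far
depth 2: 3 markings reached so far
depth 3: 4 markings reached so far
target is not among the 4 markings reachable within 3 steps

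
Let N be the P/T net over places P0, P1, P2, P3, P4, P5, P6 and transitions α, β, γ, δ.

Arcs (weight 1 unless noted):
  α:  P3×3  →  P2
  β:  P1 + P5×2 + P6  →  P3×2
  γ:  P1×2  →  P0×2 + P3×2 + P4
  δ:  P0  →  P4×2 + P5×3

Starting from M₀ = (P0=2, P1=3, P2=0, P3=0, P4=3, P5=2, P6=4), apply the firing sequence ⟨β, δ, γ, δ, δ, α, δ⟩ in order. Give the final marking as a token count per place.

step 1: fire β:  (P0=2, P1=3, P2=0, P3=0, P4=3, P5=2, P6=4) → (P0=2, P1=2, P2=0, P3=2, P4=3, P5=0, P6=3)
step 2: fire δ:  (P0=2, P1=2, P2=0, P3=2, P4=3, P5=0, P6=3) → (P0=1, P1=2, P2=0, P3=2, P4=5, P5=3, P6=3)
step 3: fire γ:  (P0=1, P1=2, P2=0, P3=2, P4=5, P5=3, P6=3) → (P0=3, P1=0, P2=0, P3=4, P4=6, P5=3, P6=3)
step 4: fire δ:  (P0=3, P1=0, P2=0, P3=4, P4=6, P5=3, P6=3) → (P0=2, P1=0, P2=0, P3=4, P4=8, P5=6, P6=3)
step 5: fire δ:  (P0=2, P1=0, P2=0, P3=4, P4=8, P5=6, P6=3) → (P0=1, P1=0, P2=0, P3=4, P4=10, P5=9, P6=3)
step 6: fire α:  (P0=1, P1=0, P2=0, P3=4, P4=10, P5=9, P6=3) → (P0=1, P1=0, P2=1, P3=1, P4=10, P5=9, P6=3)
step 7: fire δ:  (P0=1, P1=0, P2=1, P3=1, P4=10, P5=9, P6=3) → (P0=0, P1=0, P2=1, P3=1, P4=12, P5=12, P6=3)

(P0=0, P1=0, P2=1, P3=1, P4=12, P5=12, P6=3)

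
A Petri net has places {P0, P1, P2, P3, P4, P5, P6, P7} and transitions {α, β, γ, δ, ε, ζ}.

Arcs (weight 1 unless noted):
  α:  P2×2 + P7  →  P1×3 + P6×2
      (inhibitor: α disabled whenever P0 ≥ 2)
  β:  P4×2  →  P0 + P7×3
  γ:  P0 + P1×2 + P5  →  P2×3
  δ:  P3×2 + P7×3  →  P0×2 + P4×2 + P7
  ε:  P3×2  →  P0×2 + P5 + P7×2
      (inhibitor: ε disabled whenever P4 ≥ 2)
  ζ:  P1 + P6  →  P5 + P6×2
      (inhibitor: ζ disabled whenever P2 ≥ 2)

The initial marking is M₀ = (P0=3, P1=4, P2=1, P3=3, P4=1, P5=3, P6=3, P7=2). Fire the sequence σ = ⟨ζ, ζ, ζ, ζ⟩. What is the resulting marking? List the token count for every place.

(P0=3, P1=0, P2=1, P3=3, P4=1, P5=7, P6=7, P7=2)

step 1: fire ζ:  (P0=3, P1=4, P2=1, P3=3, P4=1, P5=3, P6=3, P7=2) → (P0=3, P1=3, P2=1, P3=3, P4=1, P5=4, P6=4, P7=2)
step 2: fire ζ:  (P0=3, P1=3, P2=1, P3=3, P4=1, P5=4, P6=4, P7=2) → (P0=3, P1=2, P2=1, P3=3, P4=1, P5=5, P6=5, P7=2)
step 3: fire ζ:  (P0=3, P1=2, P2=1, P3=3, P4=1, P5=5, P6=5, P7=2) → (P0=3, P1=1, P2=1, P3=3, P4=1, P5=6, P6=6, P7=2)
step 4: fire ζ:  (P0=3, P1=1, P2=1, P3=3, P4=1, P5=6, P6=6, P7=2) → (P0=3, P1=0, P2=1, P3=3, P4=1, P5=7, P6=7, P7=2)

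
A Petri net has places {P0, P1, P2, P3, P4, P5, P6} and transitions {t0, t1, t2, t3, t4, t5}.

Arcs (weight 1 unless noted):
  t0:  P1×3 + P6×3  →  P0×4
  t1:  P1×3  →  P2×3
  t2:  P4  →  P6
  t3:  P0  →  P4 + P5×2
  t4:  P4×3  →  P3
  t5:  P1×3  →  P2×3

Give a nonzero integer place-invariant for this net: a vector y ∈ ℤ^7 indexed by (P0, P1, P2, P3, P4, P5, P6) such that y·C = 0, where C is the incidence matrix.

y = (P0:6, P1:8, P2:8, P3:0, P4:0, P5:3, P6:0)

Incidence matrix C (rows=places, cols=transitions):
       t0   t1   t2   t3   t4   t5
   P0   4    0    0   -1    0    0
   P1  -3   -3    0    0    0   -3
   P2   0    3    0    0    0    3
   P3   0    0    0    0    1    0
   P4   0    0   -1    1   -3    0
   P5   0    0    0    2    0    0
   P6  -3    0    1    0    0    0

Candidate y = [6, 8, 8, 0, 0, 3, 0]; check y·C column-wise:
  col t0: 6·4 + 8·-3 + 8·0 + 3·0 + 0·-3 = 0
  col t1: 6·0 + 8·-3 + 8·3 + 3·0 = 0
  col t2: 6·0 + 8·0 + 8·0 + 0·-1 + 3·0 + 0·1 = 0
  col t3: 6·-1 + 8·0 + 8·0 + 0·1 + 3·2 = 0
  col t4: 6·0 + 8·0 + 8·0 + 0·1 + 0·-3 + 3·0 = 0
  col t5: 6·0 + 8·-3 + 8·3 + 3·0 = 0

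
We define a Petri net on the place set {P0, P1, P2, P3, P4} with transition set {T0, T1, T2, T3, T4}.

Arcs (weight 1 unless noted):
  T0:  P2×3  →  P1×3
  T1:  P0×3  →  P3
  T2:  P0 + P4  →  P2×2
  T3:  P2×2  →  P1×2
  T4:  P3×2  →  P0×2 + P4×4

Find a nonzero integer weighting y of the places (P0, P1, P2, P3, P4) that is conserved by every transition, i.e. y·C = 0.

Incidence matrix C (rows=places, cols=transitions):
       T0   T1   T2   T3   T4
   P0   0   -3   -1    0    2
   P1   3    0    0    2    0
   P2  -3    0    2   -2    0
   P3   0    1    0    0   -2
   P4   0    0   -1    0    4

Candidate y = [1, 1, 1, 3, 1]; check y·C column-wise:
  col T0: 1·0 + 1·3 + 1·-3 + 3·0 + 1·0 = 0
  col T1: 1·-3 + 1·0 + 1·0 + 3·1 + 1·0 = 0
  col T2: 1·-1 + 1·0 + 1·2 + 3·0 + 1·-1 = 0
  col T3: 1·0 + 1·2 + 1·-2 + 3·0 + 1·0 = 0
  col T4: 1·2 + 1·0 + 1·0 + 3·-2 + 1·4 = 0

y = (P0:1, P1:1, P2:1, P3:3, P4:1)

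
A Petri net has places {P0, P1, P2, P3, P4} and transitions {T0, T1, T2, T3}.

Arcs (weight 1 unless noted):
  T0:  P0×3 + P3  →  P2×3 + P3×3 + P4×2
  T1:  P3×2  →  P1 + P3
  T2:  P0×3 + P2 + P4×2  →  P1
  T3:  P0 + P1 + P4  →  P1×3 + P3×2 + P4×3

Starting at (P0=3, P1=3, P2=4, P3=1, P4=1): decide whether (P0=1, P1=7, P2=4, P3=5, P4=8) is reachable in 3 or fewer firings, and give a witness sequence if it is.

depth 0: 1 marking
depth 1: 3 markings reached so far
depth 2: 6 markings reached so far
depth 3: 10 markings reached so far
target is not among the 10 markings reachable within 3 steps

NO — not reachable within 3 firings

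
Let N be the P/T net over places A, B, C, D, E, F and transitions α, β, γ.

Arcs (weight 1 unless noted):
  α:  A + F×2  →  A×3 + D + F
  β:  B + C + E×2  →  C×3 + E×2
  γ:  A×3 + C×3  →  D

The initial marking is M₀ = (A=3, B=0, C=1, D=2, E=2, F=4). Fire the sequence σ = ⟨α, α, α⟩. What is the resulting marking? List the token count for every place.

step 1: fire α:  (A=3, B=0, C=1, D=2, E=2, F=4) → (A=5, B=0, C=1, D=3, E=2, F=3)
step 2: fire α:  (A=5, B=0, C=1, D=3, E=2, F=3) → (A=7, B=0, C=1, D=4, E=2, F=2)
step 3: fire α:  (A=7, B=0, C=1, D=4, E=2, F=2) → (A=9, B=0, C=1, D=5, E=2, F=1)

(A=9, B=0, C=1, D=5, E=2, F=1)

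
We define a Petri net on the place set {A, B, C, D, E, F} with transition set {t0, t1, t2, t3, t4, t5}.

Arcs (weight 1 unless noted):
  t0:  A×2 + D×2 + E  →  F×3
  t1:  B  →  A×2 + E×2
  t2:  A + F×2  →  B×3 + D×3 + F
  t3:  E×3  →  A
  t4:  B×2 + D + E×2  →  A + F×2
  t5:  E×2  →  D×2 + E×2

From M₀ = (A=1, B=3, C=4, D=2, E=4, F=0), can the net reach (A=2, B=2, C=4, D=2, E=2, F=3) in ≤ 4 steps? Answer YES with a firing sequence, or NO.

YES — reachable via ⟨t1, t0, t3, t5⟩ (4 firings)

step 1: fire t1:  (A=1, B=3, C=4, D=2, E=4, F=0) → (A=3, B=2, C=4, D=2, E=6, F=0)
step 2: fire t0:  (A=3, B=2, C=4, D=2, E=6, F=0) → (A=1, B=2, C=4, D=0, E=5, F=3)
step 3: fire t3:  (A=1, B=2, C=4, D=0, E=5, F=3) → (A=2, B=2, C=4, D=0, E=2, F=3)
step 4: fire t5:  (A=2, B=2, C=4, D=0, E=2, F=3) → (A=2, B=2, C=4, D=2, E=2, F=3)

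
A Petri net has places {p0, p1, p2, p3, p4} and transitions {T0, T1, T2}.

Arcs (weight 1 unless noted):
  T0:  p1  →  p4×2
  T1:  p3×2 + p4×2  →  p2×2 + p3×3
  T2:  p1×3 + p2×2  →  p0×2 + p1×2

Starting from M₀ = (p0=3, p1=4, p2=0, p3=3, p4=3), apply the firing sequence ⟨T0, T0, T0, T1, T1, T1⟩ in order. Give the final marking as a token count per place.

step 1: fire T0:  (p0=3, p1=4, p2=0, p3=3, p4=3) → (p0=3, p1=3, p2=0, p3=3, p4=5)
step 2: fire T0:  (p0=3, p1=3, p2=0, p3=3, p4=5) → (p0=3, p1=2, p2=0, p3=3, p4=7)
step 3: fire T0:  (p0=3, p1=2, p2=0, p3=3, p4=7) → (p0=3, p1=1, p2=0, p3=3, p4=9)
step 4: fire T1:  (p0=3, p1=1, p2=0, p3=3, p4=9) → (p0=3, p1=1, p2=2, p3=4, p4=7)
step 5: fire T1:  (p0=3, p1=1, p2=2, p3=4, p4=7) → (p0=3, p1=1, p2=4, p3=5, p4=5)
step 6: fire T1:  (p0=3, p1=1, p2=4, p3=5, p4=5) → (p0=3, p1=1, p2=6, p3=6, p4=3)

(p0=3, p1=1, p2=6, p3=6, p4=3)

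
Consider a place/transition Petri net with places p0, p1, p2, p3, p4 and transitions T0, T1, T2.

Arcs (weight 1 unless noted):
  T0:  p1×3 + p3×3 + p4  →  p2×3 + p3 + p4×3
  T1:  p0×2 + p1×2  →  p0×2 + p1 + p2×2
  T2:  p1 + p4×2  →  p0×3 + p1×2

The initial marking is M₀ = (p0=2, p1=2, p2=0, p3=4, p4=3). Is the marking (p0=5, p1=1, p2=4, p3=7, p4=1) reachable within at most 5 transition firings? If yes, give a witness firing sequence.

NO — not reachable within 5 firings

depth 0: 1 marking
depth 1: 3 markings reached so far
depth 2: 5 markings reached so far
depth 3: 6 markings reached so far
depth 4: 6 markings reached so far
(frontier empty at depth 4; search complete)
target is not among the 6 markings reachable within 5 steps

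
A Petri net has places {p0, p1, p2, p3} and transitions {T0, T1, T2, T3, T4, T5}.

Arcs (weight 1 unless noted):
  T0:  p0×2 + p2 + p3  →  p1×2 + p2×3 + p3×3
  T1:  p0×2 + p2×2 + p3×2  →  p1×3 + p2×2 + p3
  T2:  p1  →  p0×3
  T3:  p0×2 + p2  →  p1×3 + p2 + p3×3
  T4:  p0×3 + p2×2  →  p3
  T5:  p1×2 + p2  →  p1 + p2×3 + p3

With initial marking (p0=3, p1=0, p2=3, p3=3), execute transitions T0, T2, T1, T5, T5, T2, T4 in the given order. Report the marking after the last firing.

step 1: fire T0:  (p0=3, p1=0, p2=3, p3=3) → (p0=1, p1=2, p2=5, p3=5)
step 2: fire T2:  (p0=1, p1=2, p2=5, p3=5) → (p0=4, p1=1, p2=5, p3=5)
step 3: fire T1:  (p0=4, p1=1, p2=5, p3=5) → (p0=2, p1=4, p2=5, p3=4)
step 4: fire T5:  (p0=2, p1=4, p2=5, p3=4) → (p0=2, p1=3, p2=7, p3=5)
step 5: fire T5:  (p0=2, p1=3, p2=7, p3=5) → (p0=2, p1=2, p2=9, p3=6)
step 6: fire T2:  (p0=2, p1=2, p2=9, p3=6) → (p0=5, p1=1, p2=9, p3=6)
step 7: fire T4:  (p0=5, p1=1, p2=9, p3=6) → (p0=2, p1=1, p2=7, p3=7)

(p0=2, p1=1, p2=7, p3=7)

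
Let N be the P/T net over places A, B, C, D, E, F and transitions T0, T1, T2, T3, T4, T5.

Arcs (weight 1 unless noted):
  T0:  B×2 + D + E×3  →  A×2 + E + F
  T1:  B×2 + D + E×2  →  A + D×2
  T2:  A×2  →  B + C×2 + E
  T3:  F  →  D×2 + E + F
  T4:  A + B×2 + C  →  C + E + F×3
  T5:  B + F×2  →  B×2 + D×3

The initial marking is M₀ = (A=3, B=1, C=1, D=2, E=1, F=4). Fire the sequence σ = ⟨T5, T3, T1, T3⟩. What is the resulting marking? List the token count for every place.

step 1: fire T5:  (A=3, B=1, C=1, D=2, E=1, F=4) → (A=3, B=2, C=1, D=5, E=1, F=2)
step 2: fire T3:  (A=3, B=2, C=1, D=5, E=1, F=2) → (A=3, B=2, C=1, D=7, E=2, F=2)
step 3: fire T1:  (A=3, B=2, C=1, D=7, E=2, F=2) → (A=4, B=0, C=1, D=8, E=0, F=2)
step 4: fire T3:  (A=4, B=0, C=1, D=8, E=0, F=2) → (A=4, B=0, C=1, D=10, E=1, F=2)

(A=4, B=0, C=1, D=10, E=1, F=2)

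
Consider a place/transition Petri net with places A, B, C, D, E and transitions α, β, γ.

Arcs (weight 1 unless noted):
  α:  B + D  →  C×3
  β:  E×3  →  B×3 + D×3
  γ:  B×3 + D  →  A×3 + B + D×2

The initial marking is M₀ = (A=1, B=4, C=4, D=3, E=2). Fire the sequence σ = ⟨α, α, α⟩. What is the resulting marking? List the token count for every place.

(A=1, B=1, C=13, D=0, E=2)

step 1: fire α:  (A=1, B=4, C=4, D=3, E=2) → (A=1, B=3, C=7, D=2, E=2)
step 2: fire α:  (A=1, B=3, C=7, D=2, E=2) → (A=1, B=2, C=10, D=1, E=2)
step 3: fire α:  (A=1, B=2, C=10, D=1, E=2) → (A=1, B=1, C=13, D=0, E=2)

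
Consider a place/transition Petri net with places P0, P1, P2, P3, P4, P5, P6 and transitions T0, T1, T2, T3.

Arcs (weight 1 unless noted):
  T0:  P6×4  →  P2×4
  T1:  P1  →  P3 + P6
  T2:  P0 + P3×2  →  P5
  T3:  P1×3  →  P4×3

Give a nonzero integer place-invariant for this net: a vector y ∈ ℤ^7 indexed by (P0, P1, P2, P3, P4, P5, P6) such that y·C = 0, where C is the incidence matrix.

y = (P0:2, P1:-1, P2:0, P3:-1, P4:-1, P5:0, P6:0)

Incidence matrix C (rows=places, cols=transitions):
       T0   T1   T2   T3
   P0   0    0   -1    0
   P1   0   -1    0   -3
   P2   4    0    0    0
   P3   0    1   -2    0
   P4   0    0    0    3
   P5   0    0    1    0
   P6  -4    1    0    0

Candidate y = [2, -1, 0, -1, -1, 0, 0]; check y·C column-wise:
  col T0: 2·0 + -1·0 + 0·4 + -1·0 + -1·0 + 0·-4 = 0
  col T1: 2·0 + -1·-1 + -1·1 + -1·0 + 0·1 = 0
  col T2: 2·-1 + -1·0 + -1·-2 + -1·0 + 0·1 = 0
  col T3: 2·0 + -1·-3 + -1·0 + -1·3 = 0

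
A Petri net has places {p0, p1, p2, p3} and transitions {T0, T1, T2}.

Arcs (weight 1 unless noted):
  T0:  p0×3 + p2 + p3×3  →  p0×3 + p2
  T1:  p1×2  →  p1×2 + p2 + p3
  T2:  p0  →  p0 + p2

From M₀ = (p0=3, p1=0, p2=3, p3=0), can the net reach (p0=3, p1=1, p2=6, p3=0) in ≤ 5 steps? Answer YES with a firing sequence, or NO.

depth 0: 1 marking
depth 1: 2 markings reached so far
depth 2: 3 markings reached so far
depth 3: 4 markings reached so far
depth 4: 5 markings reached so far
depth 5: 6 markings reached so far
target is not among the 6 markings reachable within 5 steps

NO — not reachable within 5 firings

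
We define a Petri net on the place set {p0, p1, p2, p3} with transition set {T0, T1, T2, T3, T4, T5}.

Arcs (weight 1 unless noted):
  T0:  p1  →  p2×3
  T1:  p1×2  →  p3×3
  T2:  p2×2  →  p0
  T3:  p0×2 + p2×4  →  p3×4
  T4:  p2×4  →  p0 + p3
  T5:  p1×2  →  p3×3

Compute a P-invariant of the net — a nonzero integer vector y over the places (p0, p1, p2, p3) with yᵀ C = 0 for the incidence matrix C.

y = (p0:2, p1:3, p2:1, p3:2)

Incidence matrix C (rows=places, cols=transitions):
       T0   T1   T2   T3   T4   T5
   p0   0    0    1   -2    1    0
   p1  -1   -2    0    0    0   -2
   p2   3    0   -2   -4   -4    0
   p3   0    3    0    4    1    3

Candidate y = [2, 3, 1, 2]; check y·C column-wise:
  col T0: 2·0 + 3·-1 + 1·3 + 2·0 = 0
  col T1: 2·0 + 3·-2 + 1·0 + 2·3 = 0
  col T2: 2·1 + 3·0 + 1·-2 + 2·0 = 0
  col T3: 2·-2 + 3·0 + 1·-4 + 2·4 = 0
  col T4: 2·1 + 3·0 + 1·-4 + 2·1 = 0
  col T5: 2·0 + 3·-2 + 1·0 + 2·3 = 0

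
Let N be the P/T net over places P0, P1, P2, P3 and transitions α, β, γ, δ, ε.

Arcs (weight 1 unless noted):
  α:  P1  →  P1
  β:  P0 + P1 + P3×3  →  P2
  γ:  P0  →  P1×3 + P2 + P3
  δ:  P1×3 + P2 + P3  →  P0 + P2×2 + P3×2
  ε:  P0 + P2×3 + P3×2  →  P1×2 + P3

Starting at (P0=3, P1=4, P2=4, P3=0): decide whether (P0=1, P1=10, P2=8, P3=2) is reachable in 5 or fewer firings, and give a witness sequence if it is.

NO — not reachable within 5 firings

depth 0: 1 marking
depth 1: 2 markings reached so far
depth 2: 4 markings reached so far
depth 3: 9 markings reached so far
depth 4: 15 markings reached so far
depth 5: 25 markings reached so far
target is not among the 25 markings reachable within 5 steps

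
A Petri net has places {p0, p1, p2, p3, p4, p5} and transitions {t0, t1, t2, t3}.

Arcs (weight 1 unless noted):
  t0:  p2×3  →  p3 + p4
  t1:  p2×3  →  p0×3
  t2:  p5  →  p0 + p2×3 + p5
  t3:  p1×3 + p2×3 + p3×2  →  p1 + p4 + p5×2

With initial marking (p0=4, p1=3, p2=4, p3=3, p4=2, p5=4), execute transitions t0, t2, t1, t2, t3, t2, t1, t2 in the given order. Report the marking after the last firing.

(p0=14, p1=1, p2=4, p3=2, p4=4, p5=6)

step 1: fire t0:  (p0=4, p1=3, p2=4, p3=3, p4=2, p5=4) → (p0=4, p1=3, p2=1, p3=4, p4=3, p5=4)
step 2: fire t2:  (p0=4, p1=3, p2=1, p3=4, p4=3, p5=4) → (p0=5, p1=3, p2=4, p3=4, p4=3, p5=4)
step 3: fire t1:  (p0=5, p1=3, p2=4, p3=4, p4=3, p5=4) → (p0=8, p1=3, p2=1, p3=4, p4=3, p5=4)
step 4: fire t2:  (p0=8, p1=3, p2=1, p3=4, p4=3, p5=4) → (p0=9, p1=3, p2=4, p3=4, p4=3, p5=4)
step 5: fire t3:  (p0=9, p1=3, p2=4, p3=4, p4=3, p5=4) → (p0=9, p1=1, p2=1, p3=2, p4=4, p5=6)
step 6: fire t2:  (p0=9, p1=1, p2=1, p3=2, p4=4, p5=6) → (p0=10, p1=1, p2=4, p3=2, p4=4, p5=6)
step 7: fire t1:  (p0=10, p1=1, p2=4, p3=2, p4=4, p5=6) → (p0=13, p1=1, p2=1, p3=2, p4=4, p5=6)
step 8: fire t2:  (p0=13, p1=1, p2=1, p3=2, p4=4, p5=6) → (p0=14, p1=1, p2=4, p3=2, p4=4, p5=6)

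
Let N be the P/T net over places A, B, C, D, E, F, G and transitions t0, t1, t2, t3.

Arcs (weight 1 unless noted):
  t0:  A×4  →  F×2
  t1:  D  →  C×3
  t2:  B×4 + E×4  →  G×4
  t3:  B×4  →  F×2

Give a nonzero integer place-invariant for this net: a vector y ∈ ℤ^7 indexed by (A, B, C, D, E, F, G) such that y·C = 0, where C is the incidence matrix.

Incidence matrix C (rows=places, cols=transitions):
       t0   t1   t2   t3
    A  -4    0    0    0
    B   0    0   -4   -4
    C   0    3    0    0
    D   0   -1    0    0
    E   0    0   -4    0
    F   2    0    0    2
    G   0    0    4    0

Candidate y = [0, 0, 1, 3, 0, 0, 0]; check y·C column-wise:
  col t0: 0·-4 + 1·0 + 3·0 + 0·2 = 0
  col t1: 1·3 + 3·-1 = 0
  col t2: 0·-4 + 1·0 + 3·0 + 0·-4 + 0·4 = 0
  col t3: 0·-4 + 1·0 + 3·0 + 0·2 = 0

y = (A:0, B:0, C:1, D:3, E:0, F:0, G:0)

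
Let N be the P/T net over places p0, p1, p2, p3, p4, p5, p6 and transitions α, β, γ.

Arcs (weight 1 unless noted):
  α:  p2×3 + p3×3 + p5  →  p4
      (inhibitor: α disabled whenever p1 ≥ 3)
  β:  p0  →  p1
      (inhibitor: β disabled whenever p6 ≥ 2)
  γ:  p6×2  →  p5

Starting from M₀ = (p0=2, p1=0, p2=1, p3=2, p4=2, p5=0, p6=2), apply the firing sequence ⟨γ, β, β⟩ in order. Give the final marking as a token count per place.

(p0=0, p1=2, p2=1, p3=2, p4=2, p5=1, p6=0)

step 1: fire γ:  (p0=2, p1=0, p2=1, p3=2, p4=2, p5=0, p6=2) → (p0=2, p1=0, p2=1, p3=2, p4=2, p5=1, p6=0)
step 2: fire β:  (p0=2, p1=0, p2=1, p3=2, p4=2, p5=1, p6=0) → (p0=1, p1=1, p2=1, p3=2, p4=2, p5=1, p6=0)
step 3: fire β:  (p0=1, p1=1, p2=1, p3=2, p4=2, p5=1, p6=0) → (p0=0, p1=2, p2=1, p3=2, p4=2, p5=1, p6=0)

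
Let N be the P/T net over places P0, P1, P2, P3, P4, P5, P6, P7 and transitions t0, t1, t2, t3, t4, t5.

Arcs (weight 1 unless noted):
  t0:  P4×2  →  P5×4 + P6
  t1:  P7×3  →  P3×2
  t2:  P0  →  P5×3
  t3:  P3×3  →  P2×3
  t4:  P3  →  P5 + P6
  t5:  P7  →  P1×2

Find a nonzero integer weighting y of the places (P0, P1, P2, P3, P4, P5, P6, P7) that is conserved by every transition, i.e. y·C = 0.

y = (P0:6, P1:0, P2:0, P3:0, P4:3, P5:2, P6:-2, P7:0)

Incidence matrix C (rows=places, cols=transitions):
       t0   t1   t2   t3   t4   t5
   P0   0    0   -1    0    0    0
   P1   0    0    0    0    0    2
   P2   0    0    0    3    0    0
   P3   0    2    0   -3   -1    0
   P4  -2    0    0    0    0    0
   P5   4    0    3    0    1    0
   P6   1    0    0    0    1    0
   P7   0   -3    0    0    0   -1

Candidate y = [6, 0, 0, 0, 3, 2, -2, 0]; check y·C column-wise:
  col t0: 6·0 + 3·-2 + 2·4 + -2·1 = 0
  col t1: 6·0 + 0·2 + 3·0 + 2·0 + -2·0 + 0·-3 = 0
  col t2: 6·-1 + 3·0 + 2·3 + -2·0 = 0
  col t3: 6·0 + 0·3 + 0·-3 + 3·0 + 2·0 + -2·0 = 0
  col t4: 6·0 + 0·-1 + 3·0 + 2·1 + -2·1 = 0
  col t5: 6·0 + 0·2 + 3·0 + 2·0 + -2·0 + 0·-1 = 0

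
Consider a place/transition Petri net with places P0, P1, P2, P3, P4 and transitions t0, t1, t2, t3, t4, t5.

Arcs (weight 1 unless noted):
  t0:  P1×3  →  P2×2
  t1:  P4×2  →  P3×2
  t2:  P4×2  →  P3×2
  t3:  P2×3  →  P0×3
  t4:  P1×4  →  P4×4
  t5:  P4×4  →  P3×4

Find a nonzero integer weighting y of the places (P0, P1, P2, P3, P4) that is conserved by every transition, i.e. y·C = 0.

y = (P0:3, P1:2, P2:3, P3:2, P4:2)

Incidence matrix C (rows=places, cols=transitions):
       t0   t1   t2   t3   t4   t5
   P0   0    0    0    3    0    0
   P1  -3    0    0    0   -4    0
   P2   2    0    0   -3    0    0
   P3   0    2    2    0    0    4
   P4   0   -2   -2    0    4   -4

Candidate y = [3, 2, 3, 2, 2]; check y·C column-wise:
  col t0: 3·0 + 2·-3 + 3·2 + 2·0 + 2·0 = 0
  col t1: 3·0 + 2·0 + 3·0 + 2·2 + 2·-2 = 0
  col t2: 3·0 + 2·0 + 3·0 + 2·2 + 2·-2 = 0
  col t3: 3·3 + 2·0 + 3·-3 + 2·0 + 2·0 = 0
  col t4: 3·0 + 2·-4 + 3·0 + 2·0 + 2·4 = 0
  col t5: 3·0 + 2·0 + 3·0 + 2·4 + 2·-4 = 0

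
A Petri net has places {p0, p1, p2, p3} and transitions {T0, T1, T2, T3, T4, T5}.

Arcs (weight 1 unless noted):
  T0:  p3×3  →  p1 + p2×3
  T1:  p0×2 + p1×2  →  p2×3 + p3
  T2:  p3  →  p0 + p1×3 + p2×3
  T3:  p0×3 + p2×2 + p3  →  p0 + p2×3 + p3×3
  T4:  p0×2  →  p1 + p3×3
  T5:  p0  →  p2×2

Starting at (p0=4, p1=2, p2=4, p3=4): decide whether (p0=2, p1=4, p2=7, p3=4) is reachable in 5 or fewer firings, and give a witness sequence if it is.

step 1: fire T0:  (p0=4, p1=2, p2=4, p3=4) → (p0=4, p1=3, p2=7, p3=1)
step 2: fire T4:  (p0=4, p1=3, p2=7, p3=1) → (p0=2, p1=4, p2=7, p3=4)

YES — reachable via ⟨T0, T4⟩ (2 firings)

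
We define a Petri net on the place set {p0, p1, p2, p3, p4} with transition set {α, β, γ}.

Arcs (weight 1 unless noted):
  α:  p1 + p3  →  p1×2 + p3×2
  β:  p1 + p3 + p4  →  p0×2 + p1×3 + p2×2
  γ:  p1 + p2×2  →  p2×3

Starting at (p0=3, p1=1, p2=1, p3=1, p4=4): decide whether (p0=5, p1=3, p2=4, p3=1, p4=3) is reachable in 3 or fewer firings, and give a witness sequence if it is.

step 1: fire α:  (p0=3, p1=1, p2=1, p3=1, p4=4) → (p0=3, p1=2, p2=1, p3=2, p4=4)
step 2: fire β:  (p0=3, p1=2, p2=1, p3=2, p4=4) → (p0=5, p1=4, p2=3, p3=1, p4=3)
step 3: fire γ:  (p0=5, p1=4, p2=3, p3=1, p4=3) → (p0=5, p1=3, p2=4, p3=1, p4=3)

YES — reachable via ⟨α, β, γ⟩ (3 firings)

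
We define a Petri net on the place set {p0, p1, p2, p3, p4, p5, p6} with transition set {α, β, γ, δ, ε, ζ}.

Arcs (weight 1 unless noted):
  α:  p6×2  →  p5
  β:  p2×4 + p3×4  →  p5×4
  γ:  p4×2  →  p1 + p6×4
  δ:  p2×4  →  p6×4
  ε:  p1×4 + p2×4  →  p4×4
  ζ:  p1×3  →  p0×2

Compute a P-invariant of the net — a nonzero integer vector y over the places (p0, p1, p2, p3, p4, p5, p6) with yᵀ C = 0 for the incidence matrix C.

Incidence matrix C (rows=places, cols=transitions):
        α    β    γ    δ    ε    ζ
   p0   0    0    0    0    0    2
   p1   0    0    1    0   -4   -3
   p2   0   -4    0   -4   -4    0
   p3   0   -4    0    0    0    0
   p4   0    0   -2    0    4    0
   p5   1    4    0    0    0    0
   p6  -2    0    4    4    0    0

Candidate y = [3, 2, 1, 1, 3, 2, 1]; check y·C column-wise:
  col α: 3·0 + 2·0 + 1·0 + 1·0 + 3·0 + 2·1 + 1·-2 = 0
  col β: 3·0 + 2·0 + 1·-4 + 1·-4 + 3·0 + 2·4 + 1·0 = 0
  col γ: 3·0 + 2·1 + 1·0 + 1·0 + 3·-2 + 2·0 + 1·4 = 0
  col δ: 3·0 + 2·0 + 1·-4 + 1·0 + 3·0 + 2·0 + 1·4 = 0
  col ε: 3·0 + 2·-4 + 1·-4 + 1·0 + 3·4 + 2·0 + 1·0 = 0
  col ζ: 3·2 + 2·-3 + 1·0 + 1·0 + 3·0 + 2·0 + 1·0 = 0

y = (p0:3, p1:2, p2:1, p3:1, p4:3, p5:2, p6:1)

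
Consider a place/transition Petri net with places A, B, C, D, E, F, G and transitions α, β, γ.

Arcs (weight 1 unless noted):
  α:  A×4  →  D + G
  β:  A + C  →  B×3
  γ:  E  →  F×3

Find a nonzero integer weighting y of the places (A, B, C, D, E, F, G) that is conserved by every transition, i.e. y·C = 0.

y = (A:0, B:1, C:3, D:0, E:0, F:0, G:0)

Incidence matrix C (rows=places, cols=transitions):
        α    β    γ
    A  -4   -1    0
    B   0    3    0
    C   0   -1    0
    D   1    0    0
    E   0    0   -1
    F   0    0    3
    G   1    0    0

Candidate y = [0, 1, 3, 0, 0, 0, 0]; check y·C column-wise:
  col α: 0·-4 + 1·0 + 3·0 + 0·1 + 0·1 = 0
  col β: 0·-1 + 1·3 + 3·-1 = 0
  col γ: 1·0 + 3·0 + 0·-1 + 0·3 = 0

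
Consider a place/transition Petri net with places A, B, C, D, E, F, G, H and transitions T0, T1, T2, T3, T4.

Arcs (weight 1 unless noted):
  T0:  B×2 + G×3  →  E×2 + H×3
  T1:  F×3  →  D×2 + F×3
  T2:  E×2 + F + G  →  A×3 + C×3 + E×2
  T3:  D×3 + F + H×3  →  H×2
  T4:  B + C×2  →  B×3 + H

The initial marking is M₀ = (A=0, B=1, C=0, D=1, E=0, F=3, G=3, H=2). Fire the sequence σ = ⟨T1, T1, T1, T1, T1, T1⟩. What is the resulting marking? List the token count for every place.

(A=0, B=1, C=0, D=13, E=0, F=3, G=3, H=2)

step 1: fire T1:  (A=0, B=1, C=0, D=1, E=0, F=3, G=3, H=2) → (A=0, B=1, C=0, D=3, E=0, F=3, G=3, H=2)
step 2: fire T1:  (A=0, B=1, C=0, D=3, E=0, F=3, G=3, H=2) → (A=0, B=1, C=0, D=5, E=0, F=3, G=3, H=2)
step 3: fire T1:  (A=0, B=1, C=0, D=5, E=0, F=3, G=3, H=2) → (A=0, B=1, C=0, D=7, E=0, F=3, G=3, H=2)
step 4: fire T1:  (A=0, B=1, C=0, D=7, E=0, F=3, G=3, H=2) → (A=0, B=1, C=0, D=9, E=0, F=3, G=3, H=2)
step 5: fire T1:  (A=0, B=1, C=0, D=9, E=0, F=3, G=3, H=2) → (A=0, B=1, C=0, D=11, E=0, F=3, G=3, H=2)
step 6: fire T1:  (A=0, B=1, C=0, D=11, E=0, F=3, G=3, H=2) → (A=0, B=1, C=0, D=13, E=0, F=3, G=3, H=2)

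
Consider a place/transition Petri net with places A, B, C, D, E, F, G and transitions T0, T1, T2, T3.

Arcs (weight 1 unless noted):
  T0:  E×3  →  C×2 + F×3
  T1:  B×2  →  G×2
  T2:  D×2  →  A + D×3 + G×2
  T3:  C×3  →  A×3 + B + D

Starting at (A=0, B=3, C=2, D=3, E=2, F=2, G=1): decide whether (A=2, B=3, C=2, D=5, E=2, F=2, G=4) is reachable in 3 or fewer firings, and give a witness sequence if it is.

NO — not reachable within 3 firings

depth 0: 1 marking
depth 1: 3 markings reached so far
depth 2: 5 markings reached so far
depth 3: 7 markings reached so far
target is not among the 7 markings reachable within 3 steps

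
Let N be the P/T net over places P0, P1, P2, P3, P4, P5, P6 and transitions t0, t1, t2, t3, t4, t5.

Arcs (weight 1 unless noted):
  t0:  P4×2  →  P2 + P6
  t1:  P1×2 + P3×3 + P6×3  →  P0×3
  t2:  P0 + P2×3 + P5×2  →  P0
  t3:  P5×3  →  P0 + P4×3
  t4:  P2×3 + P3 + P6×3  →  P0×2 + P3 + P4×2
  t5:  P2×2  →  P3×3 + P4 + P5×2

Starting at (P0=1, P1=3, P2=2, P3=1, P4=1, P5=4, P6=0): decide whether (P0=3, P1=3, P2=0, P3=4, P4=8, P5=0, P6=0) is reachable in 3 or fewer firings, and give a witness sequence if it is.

step 1: fire t3:  (P0=1, P1=3, P2=2, P3=1, P4=1, P5=4, P6=0) → (P0=2, P1=3, P2=2, P3=1, P4=4, P5=1, P6=0)
step 2: fire t5:  (P0=2, P1=3, P2=2, P3=1, P4=4, P5=1, P6=0) → (P0=2, P1=3, P2=0, P3=4, P4=5, P5=3, P6=0)
step 3: fire t3:  (P0=2, P1=3, P2=0, P3=4, P4=5, P5=3, P6=0) → (P0=3, P1=3, P2=0, P3=4, P4=8, P5=0, P6=0)

YES — reachable via ⟨t3, t5, t3⟩ (3 firings)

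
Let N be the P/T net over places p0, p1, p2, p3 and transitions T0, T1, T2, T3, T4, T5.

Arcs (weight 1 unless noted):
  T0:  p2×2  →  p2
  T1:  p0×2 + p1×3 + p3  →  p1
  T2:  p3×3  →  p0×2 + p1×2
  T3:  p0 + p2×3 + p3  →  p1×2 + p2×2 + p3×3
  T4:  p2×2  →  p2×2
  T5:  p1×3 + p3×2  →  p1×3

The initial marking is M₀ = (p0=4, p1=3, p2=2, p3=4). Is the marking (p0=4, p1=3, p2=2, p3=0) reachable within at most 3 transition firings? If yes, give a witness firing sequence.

step 1: fire T1:  (p0=4, p1=3, p2=2, p3=4) → (p0=2, p1=1, p2=2, p3=3)
step 2: fire T2:  (p0=2, p1=1, p2=2, p3=3) → (p0=4, p1=3, p2=2, p3=0)

YES — reachable via ⟨T1, T2⟩ (2 firings)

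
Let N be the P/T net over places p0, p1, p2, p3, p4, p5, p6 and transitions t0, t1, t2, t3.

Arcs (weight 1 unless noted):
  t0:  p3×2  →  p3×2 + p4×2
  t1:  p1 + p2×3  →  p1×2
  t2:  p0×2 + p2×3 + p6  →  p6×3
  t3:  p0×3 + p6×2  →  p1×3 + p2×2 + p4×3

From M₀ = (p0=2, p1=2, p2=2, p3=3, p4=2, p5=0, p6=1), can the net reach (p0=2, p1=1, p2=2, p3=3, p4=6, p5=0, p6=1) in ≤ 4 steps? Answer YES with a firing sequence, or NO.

depth 0: 1 marking
depth 1: 2 markings reached so far
depth 2: 3 markings reached so far
depth 3: 4 markings reached so far
depth 4: 5 markings reached so far
target is not among the 5 markings reachable within 4 steps

NO — not reachable within 4 firings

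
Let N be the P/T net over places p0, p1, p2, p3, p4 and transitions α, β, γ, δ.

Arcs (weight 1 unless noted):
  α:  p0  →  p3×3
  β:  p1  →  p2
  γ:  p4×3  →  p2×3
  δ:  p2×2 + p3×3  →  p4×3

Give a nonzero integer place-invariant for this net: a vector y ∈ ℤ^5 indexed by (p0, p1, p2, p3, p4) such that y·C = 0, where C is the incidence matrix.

y = (p0:3, p1:3, p2:3, p3:1, p4:3)

Incidence matrix C (rows=places, cols=transitions):
        α    β    γ    δ
   p0  -1    0    0    0
   p1   0   -1    0    0
   p2   0    1    3   -2
   p3   3    0    0   -3
   p4   0    0   -3    3

Candidate y = [3, 3, 3, 1, 3]; check y·C column-wise:
  col α: 3·-1 + 3·0 + 3·0 + 1·3 + 3·0 = 0
  col β: 3·0 + 3·-1 + 3·1 + 1·0 + 3·0 = 0
  col γ: 3·0 + 3·0 + 3·3 + 1·0 + 3·-3 = 0
  col δ: 3·0 + 3·0 + 3·-2 + 1·-3 + 3·3 = 0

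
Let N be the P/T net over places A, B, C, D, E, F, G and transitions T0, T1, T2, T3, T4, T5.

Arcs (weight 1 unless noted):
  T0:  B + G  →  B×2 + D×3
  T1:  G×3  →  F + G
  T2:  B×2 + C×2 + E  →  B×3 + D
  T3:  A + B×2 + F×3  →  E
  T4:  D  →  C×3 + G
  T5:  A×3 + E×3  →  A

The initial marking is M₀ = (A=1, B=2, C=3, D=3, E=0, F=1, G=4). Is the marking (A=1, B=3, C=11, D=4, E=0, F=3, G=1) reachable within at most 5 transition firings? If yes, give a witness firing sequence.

NO — not reachable within 5 firings

depth 0: 1 marking
depth 1: 4 markings reached so far
depth 2: 9 markings reached so far
depth 3: 17 markings reached so far
depth 4: 27 markings reached so far
depth 5: 38 markings reached so far
target is not among the 38 markings reachable within 5 steps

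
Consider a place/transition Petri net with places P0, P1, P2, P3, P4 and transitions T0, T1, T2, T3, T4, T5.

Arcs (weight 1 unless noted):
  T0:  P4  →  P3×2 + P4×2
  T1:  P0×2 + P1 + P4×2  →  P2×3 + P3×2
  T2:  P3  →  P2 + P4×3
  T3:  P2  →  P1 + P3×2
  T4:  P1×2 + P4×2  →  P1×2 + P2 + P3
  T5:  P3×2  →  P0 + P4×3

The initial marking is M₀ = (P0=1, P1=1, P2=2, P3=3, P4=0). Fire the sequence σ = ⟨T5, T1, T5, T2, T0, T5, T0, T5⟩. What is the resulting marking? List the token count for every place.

step 1: fire T5:  (P0=1, P1=1, P2=2, P3=3, P4=0) → (P0=2, P1=1, P2=2, P3=1, P4=3)
step 2: fire T1:  (P0=2, P1=1, P2=2, P3=1, P4=3) → (P0=0, P1=0, P2=5, P3=3, P4=1)
step 3: fire T5:  (P0=0, P1=0, P2=5, P3=3, P4=1) → (P0=1, P1=0, P2=5, P3=1, P4=4)
step 4: fire T2:  (P0=1, P1=0, P2=5, P3=1, P4=4) → (P0=1, P1=0, P2=6, P3=0, P4=7)
step 5: fire T0:  (P0=1, P1=0, P2=6, P3=0, P4=7) → (P0=1, P1=0, P2=6, P3=2, P4=8)
step 6: fire T5:  (P0=1, P1=0, P2=6, P3=2, P4=8) → (P0=2, P1=0, P2=6, P3=0, P4=11)
step 7: fire T0:  (P0=2, P1=0, P2=6, P3=0, P4=11) → (P0=2, P1=0, P2=6, P3=2, P4=12)
step 8: fire T5:  (P0=2, P1=0, P2=6, P3=2, P4=12) → (P0=3, P1=0, P2=6, P3=0, P4=15)

(P0=3, P1=0, P2=6, P3=0, P4=15)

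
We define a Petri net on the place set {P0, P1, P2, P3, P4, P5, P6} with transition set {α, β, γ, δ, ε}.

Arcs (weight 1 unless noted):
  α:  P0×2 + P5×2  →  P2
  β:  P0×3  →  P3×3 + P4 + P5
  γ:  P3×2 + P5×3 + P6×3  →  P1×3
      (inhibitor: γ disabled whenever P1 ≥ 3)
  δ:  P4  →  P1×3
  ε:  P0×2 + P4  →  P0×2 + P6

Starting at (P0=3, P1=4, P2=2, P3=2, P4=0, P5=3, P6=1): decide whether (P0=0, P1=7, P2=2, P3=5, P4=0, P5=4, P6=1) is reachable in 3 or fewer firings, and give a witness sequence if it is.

step 1: fire β:  (P0=3, P1=4, P2=2, P3=2, P4=0, P5=3, P6=1) → (P0=0, P1=4, P2=2, P3=5, P4=1, P5=4, P6=1)
step 2: fire δ:  (P0=0, P1=4, P2=2, P3=5, P4=1, P5=4, P6=1) → (P0=0, P1=7, P2=2, P3=5, P4=0, P5=4, P6=1)

YES — reachable via ⟨β, δ⟩ (2 firings)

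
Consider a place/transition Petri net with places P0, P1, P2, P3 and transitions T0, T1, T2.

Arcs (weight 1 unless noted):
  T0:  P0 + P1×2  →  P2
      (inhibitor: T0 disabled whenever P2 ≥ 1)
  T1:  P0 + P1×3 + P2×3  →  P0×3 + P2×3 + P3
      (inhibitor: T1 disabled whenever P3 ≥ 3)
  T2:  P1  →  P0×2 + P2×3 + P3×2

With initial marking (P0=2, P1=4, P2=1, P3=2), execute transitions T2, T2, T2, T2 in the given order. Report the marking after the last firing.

step 1: fire T2:  (P0=2, P1=4, P2=1, P3=2) → (P0=4, P1=3, P2=4, P3=4)
step 2: fire T2:  (P0=4, P1=3, P2=4, P3=4) → (P0=6, P1=2, P2=7, P3=6)
step 3: fire T2:  (P0=6, P1=2, P2=7, P3=6) → (P0=8, P1=1, P2=10, P3=8)
step 4: fire T2:  (P0=8, P1=1, P2=10, P3=8) → (P0=10, P1=0, P2=13, P3=10)

(P0=10, P1=0, P2=13, P3=10)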